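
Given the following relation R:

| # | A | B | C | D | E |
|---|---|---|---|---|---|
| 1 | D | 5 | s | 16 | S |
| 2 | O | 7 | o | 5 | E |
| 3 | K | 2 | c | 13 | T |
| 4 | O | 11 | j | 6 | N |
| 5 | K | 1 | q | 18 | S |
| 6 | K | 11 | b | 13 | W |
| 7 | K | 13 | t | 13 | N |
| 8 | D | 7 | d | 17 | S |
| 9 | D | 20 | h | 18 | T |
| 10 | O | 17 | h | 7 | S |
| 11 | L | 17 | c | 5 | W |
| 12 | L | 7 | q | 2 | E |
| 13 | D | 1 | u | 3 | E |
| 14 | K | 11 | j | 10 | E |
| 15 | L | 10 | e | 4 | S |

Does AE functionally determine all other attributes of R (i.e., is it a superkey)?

No

Rows 1 and 8 have the same AE value (A=D, E=S) but are distinct tuples, so AE does not determine every attribute — not a superkey.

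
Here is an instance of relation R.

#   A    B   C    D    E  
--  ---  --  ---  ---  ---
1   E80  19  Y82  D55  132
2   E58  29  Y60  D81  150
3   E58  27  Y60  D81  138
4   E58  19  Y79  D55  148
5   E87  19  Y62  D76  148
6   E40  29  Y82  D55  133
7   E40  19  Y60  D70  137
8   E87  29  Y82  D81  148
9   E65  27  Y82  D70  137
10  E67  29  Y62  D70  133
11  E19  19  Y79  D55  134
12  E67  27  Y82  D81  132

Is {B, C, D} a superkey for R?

Rows 4 and 11 have the same {B, C, D} value (B=19, C=Y79, D=D55) but are distinct tuples, so {B, C, D} does not determine every attribute — not a superkey.

No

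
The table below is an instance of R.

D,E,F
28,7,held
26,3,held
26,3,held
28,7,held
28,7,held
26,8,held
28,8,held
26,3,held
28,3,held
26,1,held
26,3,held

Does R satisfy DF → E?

(D=28, F=held): 5 rows → E takes values {7, 8, 3} — violation
(D=26, F=held): 6 rows → E takes values {3, 8, 1} — violation
Two rows agree on DF but differ on E, so DF → E does not hold.

No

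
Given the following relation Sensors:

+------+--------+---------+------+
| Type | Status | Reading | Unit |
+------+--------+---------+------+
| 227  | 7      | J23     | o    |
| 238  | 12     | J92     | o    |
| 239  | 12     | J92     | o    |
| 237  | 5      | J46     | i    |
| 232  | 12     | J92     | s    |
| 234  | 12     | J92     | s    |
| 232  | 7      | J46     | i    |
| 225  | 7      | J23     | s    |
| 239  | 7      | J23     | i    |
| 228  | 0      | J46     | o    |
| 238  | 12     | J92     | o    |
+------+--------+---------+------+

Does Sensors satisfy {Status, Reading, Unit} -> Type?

(Status=7, Reading=J23, Unit=o): 1 row → Type = 227 ✓
(Status=12, Reading=J92, Unit=o): 3 rows → Type takes values {238, 239} — violation
(Status=5, Reading=J46, Unit=i): 1 row → Type = 237 ✓
(Status=12, Reading=J92, Unit=s): 2 rows → Type takes values {232, 234} — violation
(Status=7, Reading=J46, Unit=i): 1 row → Type = 232 ✓
(Status=7, Reading=J23, Unit=s): 1 row → Type = 225 ✓
(Status=7, Reading=J23, Unit=i): 1 row → Type = 239 ✓
(Status=0, Reading=J46, Unit=o): 1 row → Type = 228 ✓
Two rows agree on {Status, Reading, Unit} but differ on Type, so {Status, Reading, Unit} -> Type does not hold.

No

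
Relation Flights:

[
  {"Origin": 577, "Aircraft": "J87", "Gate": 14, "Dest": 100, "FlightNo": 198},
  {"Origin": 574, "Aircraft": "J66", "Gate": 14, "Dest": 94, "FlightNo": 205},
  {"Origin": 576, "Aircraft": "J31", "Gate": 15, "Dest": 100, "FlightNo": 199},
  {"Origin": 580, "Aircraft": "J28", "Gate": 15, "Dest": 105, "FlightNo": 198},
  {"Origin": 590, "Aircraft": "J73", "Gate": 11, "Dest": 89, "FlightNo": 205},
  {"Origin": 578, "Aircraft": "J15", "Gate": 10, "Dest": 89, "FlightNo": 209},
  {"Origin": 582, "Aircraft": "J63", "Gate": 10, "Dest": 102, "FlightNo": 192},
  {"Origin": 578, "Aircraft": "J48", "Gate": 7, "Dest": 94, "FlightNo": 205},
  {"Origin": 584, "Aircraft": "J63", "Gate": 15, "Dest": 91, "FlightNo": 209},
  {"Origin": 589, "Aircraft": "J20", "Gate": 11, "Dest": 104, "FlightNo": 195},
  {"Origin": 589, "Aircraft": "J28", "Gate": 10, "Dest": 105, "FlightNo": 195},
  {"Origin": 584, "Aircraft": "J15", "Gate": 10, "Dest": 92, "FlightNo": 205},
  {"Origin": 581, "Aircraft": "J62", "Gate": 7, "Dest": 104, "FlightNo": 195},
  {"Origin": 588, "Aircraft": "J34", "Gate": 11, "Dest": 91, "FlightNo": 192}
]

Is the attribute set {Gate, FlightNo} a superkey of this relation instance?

Yes

All 14 rows have distinct {Gate, FlightNo} values, so {Gate, FlightNo} → (all attributes) holds and {Gate, FlightNo} is a superkey.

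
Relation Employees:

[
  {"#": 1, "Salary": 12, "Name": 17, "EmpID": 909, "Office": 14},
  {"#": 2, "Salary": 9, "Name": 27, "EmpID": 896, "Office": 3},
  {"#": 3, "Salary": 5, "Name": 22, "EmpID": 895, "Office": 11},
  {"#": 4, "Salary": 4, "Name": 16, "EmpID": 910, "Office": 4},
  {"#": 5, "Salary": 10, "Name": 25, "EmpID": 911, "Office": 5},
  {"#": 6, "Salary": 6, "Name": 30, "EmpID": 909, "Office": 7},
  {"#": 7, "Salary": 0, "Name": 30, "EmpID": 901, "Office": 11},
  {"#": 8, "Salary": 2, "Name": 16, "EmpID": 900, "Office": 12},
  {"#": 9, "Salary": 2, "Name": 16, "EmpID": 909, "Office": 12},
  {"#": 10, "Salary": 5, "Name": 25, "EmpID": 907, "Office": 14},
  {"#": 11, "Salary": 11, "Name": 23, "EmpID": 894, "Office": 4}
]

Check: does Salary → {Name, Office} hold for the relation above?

Salary=12: row 1 → {Name,Office} = (17, 14) ✓
Salary=9: row 2 → {Name,Office} = (27, 3) ✓
Salary=5: rows 3, 10 → {Name,Office} takes values {(22, 11), (25, 14)} — violation
Salary=4: row 4 → {Name,Office} = (16, 4) ✓
Salary=10: row 5 → {Name,Office} = (25, 5) ✓
Salary=6: row 6 → {Name,Office} = (30, 7) ✓
Salary=0: row 7 → {Name,Office} = (30, 11) ✓
Salary=2: rows 8, 9 → {Name,Office} = (16, 12), (16, 12) ✓
Salary=11: row 11 → {Name,Office} = (23, 4) ✓
Two rows agree on Salary but differ on {Name, Office}, so Salary → {Name, Office} does not hold.

No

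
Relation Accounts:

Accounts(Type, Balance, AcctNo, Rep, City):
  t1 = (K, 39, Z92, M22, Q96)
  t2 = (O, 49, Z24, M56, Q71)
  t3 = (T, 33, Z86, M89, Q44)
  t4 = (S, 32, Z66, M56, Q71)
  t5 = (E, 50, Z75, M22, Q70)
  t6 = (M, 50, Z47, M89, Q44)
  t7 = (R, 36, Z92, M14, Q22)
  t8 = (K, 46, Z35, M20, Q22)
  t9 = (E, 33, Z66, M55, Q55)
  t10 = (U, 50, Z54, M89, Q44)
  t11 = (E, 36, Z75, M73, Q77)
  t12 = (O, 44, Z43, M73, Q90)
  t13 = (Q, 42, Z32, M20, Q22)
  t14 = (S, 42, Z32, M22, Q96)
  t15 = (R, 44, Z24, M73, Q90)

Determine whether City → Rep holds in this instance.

No

City=Q96: rows 1, 14 → Rep = M22, M22 ✓
City=Q71: rows 2, 4 → Rep = M56, M56 ✓
City=Q44: rows 3, 6, 10 → Rep = M89, M89, M89 ✓
City=Q70: row 5 → Rep = M22 ✓
City=Q22: rows 7, 8, 13 → Rep takes values {M14, M20} — violation
City=Q55: row 9 → Rep = M55 ✓
City=Q77: row 11 → Rep = M73 ✓
City=Q90: rows 12, 15 → Rep = M73, M73 ✓
Two rows agree on City but differ on Rep, so City → Rep does not hold.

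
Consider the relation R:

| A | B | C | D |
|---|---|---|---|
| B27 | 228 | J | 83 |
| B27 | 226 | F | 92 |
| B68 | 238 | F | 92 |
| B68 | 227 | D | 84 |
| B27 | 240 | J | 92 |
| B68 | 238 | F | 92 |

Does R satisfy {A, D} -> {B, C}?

No

(A=B27, D=83): 1 row → {B,C} = (228, J) ✓
(A=B27, D=92): 2 rows → {B,C} takes values {(226, F), (240, J)} — violation
(A=B68, D=92): 2 rows → {B,C} = (238, F), (238, F) ✓
(A=B68, D=84): 1 row → {B,C} = (227, D) ✓
Two rows agree on {A, D} but differ on {B, C}, so {A, D} -> {B, C} does not hold.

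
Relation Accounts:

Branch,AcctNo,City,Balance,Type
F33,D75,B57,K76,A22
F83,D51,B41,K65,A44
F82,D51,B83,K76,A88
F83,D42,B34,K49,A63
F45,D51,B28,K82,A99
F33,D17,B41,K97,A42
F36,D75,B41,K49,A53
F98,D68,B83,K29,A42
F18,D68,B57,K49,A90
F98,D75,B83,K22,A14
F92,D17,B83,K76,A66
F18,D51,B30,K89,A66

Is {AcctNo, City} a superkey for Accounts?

Yes

All 12 rows have distinct {AcctNo, City} values, so {AcctNo, City} → (all attributes) holds and {AcctNo, City} is a superkey.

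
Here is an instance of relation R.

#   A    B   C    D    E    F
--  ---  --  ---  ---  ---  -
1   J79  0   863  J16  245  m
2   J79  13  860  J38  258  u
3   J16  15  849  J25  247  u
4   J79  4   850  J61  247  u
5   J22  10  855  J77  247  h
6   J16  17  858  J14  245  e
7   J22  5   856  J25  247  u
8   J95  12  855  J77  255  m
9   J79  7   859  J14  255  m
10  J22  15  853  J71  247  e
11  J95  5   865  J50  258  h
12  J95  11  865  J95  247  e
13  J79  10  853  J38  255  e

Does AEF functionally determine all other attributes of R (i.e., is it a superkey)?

All 13 rows have distinct AEF values, so AEF → (all attributes) holds and AEF is a superkey.

Yes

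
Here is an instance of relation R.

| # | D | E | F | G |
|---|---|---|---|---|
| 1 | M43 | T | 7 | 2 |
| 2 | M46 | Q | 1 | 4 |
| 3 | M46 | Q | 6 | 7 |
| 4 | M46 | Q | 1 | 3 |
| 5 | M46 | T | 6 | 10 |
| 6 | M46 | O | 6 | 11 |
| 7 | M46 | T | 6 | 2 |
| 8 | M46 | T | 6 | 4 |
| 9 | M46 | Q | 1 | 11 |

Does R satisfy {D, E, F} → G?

(D=M43, E=T, F=7): row 1 → G = 2 ✓
(D=M46, E=Q, F=1): rows 2, 4, 9 → G takes values {4, 3, 11} — violation
(D=M46, E=Q, F=6): row 3 → G = 7 ✓
(D=M46, E=T, F=6): rows 5, 7, 8 → G takes values {10, 2, 4} — violation
(D=M46, E=O, F=6): row 6 → G = 11 ✓
Two rows agree on {D, E, F} but differ on G, so {D, E, F} → G does not hold.

No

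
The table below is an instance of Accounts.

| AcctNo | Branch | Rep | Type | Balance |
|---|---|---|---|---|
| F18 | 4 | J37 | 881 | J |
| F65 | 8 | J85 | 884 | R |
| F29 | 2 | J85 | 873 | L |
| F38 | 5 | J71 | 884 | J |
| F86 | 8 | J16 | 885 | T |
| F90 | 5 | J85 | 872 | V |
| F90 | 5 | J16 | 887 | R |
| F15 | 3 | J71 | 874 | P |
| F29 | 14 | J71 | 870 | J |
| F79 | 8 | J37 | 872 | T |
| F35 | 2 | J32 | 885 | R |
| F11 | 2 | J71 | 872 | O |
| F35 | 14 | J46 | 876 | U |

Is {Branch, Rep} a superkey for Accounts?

Yes

All 13 rows have distinct {Branch, Rep} values, so {Branch, Rep} → (all attributes) holds and {Branch, Rep} is a superkey.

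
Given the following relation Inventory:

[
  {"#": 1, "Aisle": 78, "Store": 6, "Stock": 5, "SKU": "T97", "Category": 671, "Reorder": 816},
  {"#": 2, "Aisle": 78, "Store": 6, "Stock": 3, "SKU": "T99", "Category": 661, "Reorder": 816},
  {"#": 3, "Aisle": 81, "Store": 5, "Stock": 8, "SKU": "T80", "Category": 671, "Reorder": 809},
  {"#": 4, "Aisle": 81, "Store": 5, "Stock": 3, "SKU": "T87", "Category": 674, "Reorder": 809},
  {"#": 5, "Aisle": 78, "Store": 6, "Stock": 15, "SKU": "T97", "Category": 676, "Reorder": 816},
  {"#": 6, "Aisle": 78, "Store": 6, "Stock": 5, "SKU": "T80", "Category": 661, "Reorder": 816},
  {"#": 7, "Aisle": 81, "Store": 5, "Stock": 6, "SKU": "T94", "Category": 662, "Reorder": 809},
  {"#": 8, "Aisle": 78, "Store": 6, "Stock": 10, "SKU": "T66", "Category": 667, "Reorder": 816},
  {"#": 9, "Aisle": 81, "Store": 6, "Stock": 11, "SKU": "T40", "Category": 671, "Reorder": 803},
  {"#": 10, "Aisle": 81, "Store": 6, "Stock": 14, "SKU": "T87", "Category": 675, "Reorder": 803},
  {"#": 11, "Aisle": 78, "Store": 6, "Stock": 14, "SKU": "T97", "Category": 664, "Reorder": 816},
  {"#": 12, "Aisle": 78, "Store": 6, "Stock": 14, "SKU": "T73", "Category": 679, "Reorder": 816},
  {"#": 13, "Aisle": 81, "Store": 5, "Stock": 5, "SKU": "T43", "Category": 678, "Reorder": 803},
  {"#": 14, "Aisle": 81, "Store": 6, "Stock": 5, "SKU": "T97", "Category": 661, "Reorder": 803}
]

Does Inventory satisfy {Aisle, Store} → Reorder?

No

(Aisle=78, Store=6): rows 1, 2, 5, 6, 8, 11, 12 → Reorder = 816, 816, 816, 816, 816, 816, 816 ✓
(Aisle=81, Store=5): rows 3, 4, 7, 13 → Reorder takes values {809, 803} — violation
(Aisle=81, Store=6): rows 9, 10, 14 → Reorder = 803, 803, 803 ✓
Two rows agree on {Aisle, Store} but differ on Reorder, so {Aisle, Store} → Reorder does not hold.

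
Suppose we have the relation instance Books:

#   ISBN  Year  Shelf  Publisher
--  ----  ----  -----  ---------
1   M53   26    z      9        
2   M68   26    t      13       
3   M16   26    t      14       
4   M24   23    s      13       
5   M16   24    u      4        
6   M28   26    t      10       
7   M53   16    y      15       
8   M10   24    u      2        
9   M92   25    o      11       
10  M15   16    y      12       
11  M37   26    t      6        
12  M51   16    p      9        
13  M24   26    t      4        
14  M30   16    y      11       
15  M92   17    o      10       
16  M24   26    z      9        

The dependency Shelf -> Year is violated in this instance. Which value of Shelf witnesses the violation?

Shelf=z: rows 1, 16 → Year = 26, 26 ✓
Shelf=t: rows 2, 3, 6, 11, 13 → Year = 26, 26, 26, 26, 26 ✓
Shelf=s: row 4 → Year = 23 ✓
Shelf=u: rows 5, 8 → Year = 24, 24 ✓
Shelf=y: rows 7, 10, 14 → Year = 16, 16, 16 ✓
Shelf=o: rows 9, 15 → Year takes values {25, 17} — violation
Shelf=p: row 12 → Year = 16 ✓
The only Shelf value with inconsistent Year is Shelf=o.

o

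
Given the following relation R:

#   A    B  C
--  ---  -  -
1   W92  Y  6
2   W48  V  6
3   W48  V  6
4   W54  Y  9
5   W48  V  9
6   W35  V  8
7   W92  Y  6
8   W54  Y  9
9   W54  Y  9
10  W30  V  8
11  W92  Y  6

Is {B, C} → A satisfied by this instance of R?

No

(B=Y, C=6): rows 1, 7, 11 → A = W92, W92, W92 ✓
(B=V, C=6): rows 2, 3 → A = W48, W48 ✓
(B=Y, C=9): rows 4, 8, 9 → A = W54, W54, W54 ✓
(B=V, C=9): row 5 → A = W48 ✓
(B=V, C=8): rows 6, 10 → A takes values {W35, W30} — violation
Two rows agree on {B, C} but differ on A, so {B, C} → A does not hold.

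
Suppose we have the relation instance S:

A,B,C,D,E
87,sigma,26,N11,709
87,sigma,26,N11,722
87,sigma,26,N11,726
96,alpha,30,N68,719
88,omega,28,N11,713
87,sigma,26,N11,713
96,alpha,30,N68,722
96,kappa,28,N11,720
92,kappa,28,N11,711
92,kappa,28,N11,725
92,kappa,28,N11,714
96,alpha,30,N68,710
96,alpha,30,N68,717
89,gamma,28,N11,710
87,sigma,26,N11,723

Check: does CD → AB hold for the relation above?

(C=26, D=N11): 5 rows → {A,B} = (87, sigma), (87, sigma), (87, sigma), (87, sigma), (87, sigma) ✓
(C=30, D=N68): 4 rows → {A,B} = (96, alpha), (96, alpha), (96, alpha), (96, alpha) ✓
(C=28, D=N11): 6 rows → {A,B} takes values {(88, omega), (96, kappa), (92, kappa), (89, gamma)} — violation
Two rows agree on CD but differ on AB, so CD → AB does not hold.

No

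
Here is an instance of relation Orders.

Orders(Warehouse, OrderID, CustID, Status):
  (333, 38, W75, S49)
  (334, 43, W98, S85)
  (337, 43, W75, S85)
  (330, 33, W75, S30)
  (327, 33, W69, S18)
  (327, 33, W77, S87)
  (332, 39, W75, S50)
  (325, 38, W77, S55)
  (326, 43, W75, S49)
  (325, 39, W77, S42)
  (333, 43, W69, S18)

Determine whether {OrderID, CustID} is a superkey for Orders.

No

Two distinct rows share (OrderID=43, CustID=W75), so {OrderID, CustID} does not determine every attribute — not a superkey.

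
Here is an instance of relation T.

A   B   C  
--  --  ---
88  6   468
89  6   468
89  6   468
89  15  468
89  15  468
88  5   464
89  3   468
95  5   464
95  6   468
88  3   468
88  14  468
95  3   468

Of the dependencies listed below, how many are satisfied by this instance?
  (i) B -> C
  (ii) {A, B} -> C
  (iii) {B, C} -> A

(i) B -> C: every LHS value maps to a single RHS value — holds.
(ii) {A, B} -> C: every LHS value maps to a single RHS value — holds.
(iii) {B, C} -> A: (B=6, C=468): 4 rows → A takes values {88, 89, 95} — violation; (B=5, C=464): 2 rows → A takes values {88, 95} — violation; (B=3, C=468): 3 rows → A takes values {89, 88, 95} — violation — fails.
2 of the 3 dependencies hold.

2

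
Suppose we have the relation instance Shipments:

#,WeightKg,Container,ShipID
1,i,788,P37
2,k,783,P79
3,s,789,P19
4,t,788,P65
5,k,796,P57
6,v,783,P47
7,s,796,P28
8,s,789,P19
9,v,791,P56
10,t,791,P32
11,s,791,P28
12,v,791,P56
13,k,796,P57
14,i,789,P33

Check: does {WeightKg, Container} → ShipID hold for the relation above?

Yes

(WeightKg=i, Container=788): row 1 → ShipID = P37 ✓
(WeightKg=k, Container=783): row 2 → ShipID = P79 ✓
(WeightKg=s, Container=789): rows 3, 8 → ShipID = P19, P19 ✓
(WeightKg=t, Container=788): row 4 → ShipID = P65 ✓
(WeightKg=k, Container=796): rows 5, 13 → ShipID = P57, P57 ✓
(WeightKg=v, Container=783): row 6 → ShipID = P47 ✓
(WeightKg=s, Container=796): row 7 → ShipID = P28 ✓
(WeightKg=v, Container=791): rows 9, 12 → ShipID = P56, P56 ✓
(WeightKg=t, Container=791): row 10 → ShipID = P32 ✓
(WeightKg=s, Container=791): row 11 → ShipID = P28 ✓
(WeightKg=i, Container=789): row 14 → ShipID = P33 ✓
Every {WeightKg, Container} value is associated with a single ShipID value, so {WeightKg, Container} → ShipID holds.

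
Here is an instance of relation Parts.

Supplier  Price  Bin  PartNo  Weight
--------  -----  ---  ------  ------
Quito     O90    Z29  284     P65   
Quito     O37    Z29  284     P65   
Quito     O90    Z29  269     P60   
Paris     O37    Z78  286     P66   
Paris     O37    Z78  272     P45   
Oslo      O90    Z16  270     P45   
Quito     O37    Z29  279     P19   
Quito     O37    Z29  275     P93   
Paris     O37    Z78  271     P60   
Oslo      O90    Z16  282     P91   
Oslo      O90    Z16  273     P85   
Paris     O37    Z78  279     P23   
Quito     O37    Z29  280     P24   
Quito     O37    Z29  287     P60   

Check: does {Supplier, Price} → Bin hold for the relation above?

Yes

(Supplier=Quito, Price=O90): 2 rows → Bin = Z29, Z29 ✓
(Supplier=Quito, Price=O37): 5 rows → Bin = Z29, Z29, Z29, Z29, Z29 ✓
(Supplier=Paris, Price=O37): 4 rows → Bin = Z78, Z78, Z78, Z78 ✓
(Supplier=Oslo, Price=O90): 3 rows → Bin = Z16, Z16, Z16 ✓
Every {Supplier, Price} value is associated with a single Bin value, so {Supplier, Price} → Bin holds.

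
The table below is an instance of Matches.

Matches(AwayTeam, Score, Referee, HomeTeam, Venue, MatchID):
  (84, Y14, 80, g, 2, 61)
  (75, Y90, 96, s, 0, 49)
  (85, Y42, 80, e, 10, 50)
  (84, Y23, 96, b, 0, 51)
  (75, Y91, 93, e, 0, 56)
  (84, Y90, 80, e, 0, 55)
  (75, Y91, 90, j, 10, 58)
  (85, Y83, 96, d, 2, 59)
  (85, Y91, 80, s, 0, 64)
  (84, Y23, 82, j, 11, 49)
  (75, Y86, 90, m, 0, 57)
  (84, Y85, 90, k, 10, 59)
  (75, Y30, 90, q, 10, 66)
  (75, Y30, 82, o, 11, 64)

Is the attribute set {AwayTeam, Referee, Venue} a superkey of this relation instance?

No

Two distinct rows share (AwayTeam=75, Referee=90, Venue=10), so {AwayTeam, Referee, Venue} does not determine every attribute — not a superkey.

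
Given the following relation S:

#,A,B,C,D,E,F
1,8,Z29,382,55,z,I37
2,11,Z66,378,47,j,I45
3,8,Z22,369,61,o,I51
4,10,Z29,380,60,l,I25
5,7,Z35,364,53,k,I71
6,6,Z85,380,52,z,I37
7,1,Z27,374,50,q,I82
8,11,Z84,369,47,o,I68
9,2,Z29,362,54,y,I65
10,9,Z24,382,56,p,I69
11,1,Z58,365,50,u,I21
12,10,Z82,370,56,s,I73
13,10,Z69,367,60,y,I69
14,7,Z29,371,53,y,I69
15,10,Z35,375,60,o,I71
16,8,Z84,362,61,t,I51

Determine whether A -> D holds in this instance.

A=8: rows 1, 3, 16 → D takes values {55, 61} — violation
A=11: rows 2, 8 → D = 47, 47 ✓
A=10: rows 4, 12, 13, 15 → D takes values {60, 56} — violation
A=7: rows 5, 14 → D = 53, 53 ✓
A=6: row 6 → D = 52 ✓
A=1: rows 7, 11 → D = 50, 50 ✓
A=2: row 9 → D = 54 ✓
A=9: row 10 → D = 56 ✓
Two rows agree on A but differ on D, so A -> D does not hold.

No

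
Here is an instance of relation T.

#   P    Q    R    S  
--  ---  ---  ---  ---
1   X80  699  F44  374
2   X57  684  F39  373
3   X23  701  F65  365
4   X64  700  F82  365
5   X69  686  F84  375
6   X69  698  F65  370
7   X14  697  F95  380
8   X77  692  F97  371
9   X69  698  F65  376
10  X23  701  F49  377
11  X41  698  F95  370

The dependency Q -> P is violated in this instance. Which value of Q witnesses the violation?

Q=699: row 1 → P = X80 ✓
Q=684: row 2 → P = X57 ✓
Q=701: rows 3, 10 → P = X23, X23 ✓
Q=700: row 4 → P = X64 ✓
Q=686: row 5 → P = X69 ✓
Q=698: rows 6, 9, 11 → P takes values {X69, X41} — violation
Q=697: row 7 → P = X14 ✓
Q=692: row 8 → P = X77 ✓
The only Q value with inconsistent P is Q=698.

698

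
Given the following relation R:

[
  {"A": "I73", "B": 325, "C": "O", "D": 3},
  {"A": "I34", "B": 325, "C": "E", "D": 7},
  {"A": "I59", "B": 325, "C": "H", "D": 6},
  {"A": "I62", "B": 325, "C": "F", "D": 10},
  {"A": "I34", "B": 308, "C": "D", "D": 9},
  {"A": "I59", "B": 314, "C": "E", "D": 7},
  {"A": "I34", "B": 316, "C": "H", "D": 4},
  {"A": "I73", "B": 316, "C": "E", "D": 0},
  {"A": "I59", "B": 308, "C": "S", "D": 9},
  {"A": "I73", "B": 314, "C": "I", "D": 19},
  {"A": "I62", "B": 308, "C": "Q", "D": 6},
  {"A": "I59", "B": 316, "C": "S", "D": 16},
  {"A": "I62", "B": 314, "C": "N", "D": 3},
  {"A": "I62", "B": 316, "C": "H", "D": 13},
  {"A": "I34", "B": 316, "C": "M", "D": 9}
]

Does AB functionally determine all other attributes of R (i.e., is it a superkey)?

Two distinct rows share (A=I34, B=316), so AB does not determine every attribute — not a superkey.

No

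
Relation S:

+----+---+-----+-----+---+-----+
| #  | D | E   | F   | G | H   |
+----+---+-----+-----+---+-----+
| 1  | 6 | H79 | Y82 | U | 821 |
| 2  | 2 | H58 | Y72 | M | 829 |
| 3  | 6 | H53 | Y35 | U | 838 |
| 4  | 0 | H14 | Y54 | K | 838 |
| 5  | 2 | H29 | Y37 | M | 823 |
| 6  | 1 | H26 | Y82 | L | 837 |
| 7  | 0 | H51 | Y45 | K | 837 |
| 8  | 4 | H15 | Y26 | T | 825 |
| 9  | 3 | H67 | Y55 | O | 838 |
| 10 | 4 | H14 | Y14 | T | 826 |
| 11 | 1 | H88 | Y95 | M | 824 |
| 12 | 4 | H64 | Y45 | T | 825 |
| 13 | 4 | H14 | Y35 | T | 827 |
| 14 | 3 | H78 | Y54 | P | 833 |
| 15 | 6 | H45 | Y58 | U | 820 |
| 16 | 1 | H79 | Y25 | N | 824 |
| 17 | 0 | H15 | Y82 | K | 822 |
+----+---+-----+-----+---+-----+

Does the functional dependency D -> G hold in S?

No

D=6: rows 1, 3, 15 → G = U, U, U ✓
D=2: rows 2, 5 → G = M, M ✓
D=0: rows 4, 7, 17 → G = K, K, K ✓
D=1: rows 6, 11, 16 → G takes values {L, M, N} — violation
D=4: rows 8, 10, 12, 13 → G = T, T, T, T ✓
D=3: rows 9, 14 → G takes values {O, P} — violation
Two rows agree on D but differ on G, so D -> G does not hold.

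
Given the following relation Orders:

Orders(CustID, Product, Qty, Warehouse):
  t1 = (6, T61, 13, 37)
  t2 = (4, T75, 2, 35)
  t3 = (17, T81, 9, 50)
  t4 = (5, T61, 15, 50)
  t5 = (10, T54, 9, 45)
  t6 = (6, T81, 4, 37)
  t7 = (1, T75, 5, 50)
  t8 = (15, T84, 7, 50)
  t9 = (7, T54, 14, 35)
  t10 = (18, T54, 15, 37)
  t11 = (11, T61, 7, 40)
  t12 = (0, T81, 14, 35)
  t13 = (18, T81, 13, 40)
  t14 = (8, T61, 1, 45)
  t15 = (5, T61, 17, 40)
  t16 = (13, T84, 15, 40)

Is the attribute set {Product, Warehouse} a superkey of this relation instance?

Rows 11 and 15 have the same {Product, Warehouse} value (Product=T61, Warehouse=40) but are distinct tuples, so {Product, Warehouse} does not determine every attribute — not a superkey.

No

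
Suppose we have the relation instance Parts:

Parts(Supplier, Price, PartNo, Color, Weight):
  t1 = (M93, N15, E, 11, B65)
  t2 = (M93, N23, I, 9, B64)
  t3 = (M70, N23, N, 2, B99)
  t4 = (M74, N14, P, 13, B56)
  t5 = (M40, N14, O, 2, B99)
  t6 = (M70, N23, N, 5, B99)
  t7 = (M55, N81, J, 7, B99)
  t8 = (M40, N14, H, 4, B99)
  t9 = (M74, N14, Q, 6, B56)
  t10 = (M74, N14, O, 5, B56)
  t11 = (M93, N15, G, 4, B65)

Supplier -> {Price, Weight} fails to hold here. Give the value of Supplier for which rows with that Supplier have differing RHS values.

M93

Supplier=M93: rows 1, 2, 11 → {Price,Weight} takes values {(N15, B65), (N23, B64)} — violation
Supplier=M70: rows 3, 6 → {Price,Weight} = (N23, B99), (N23, B99) ✓
Supplier=M74: rows 4, 9, 10 → {Price,Weight} = (N14, B56), (N14, B56), (N14, B56) ✓
Supplier=M40: rows 5, 8 → {Price,Weight} = (N14, B99), (N14, B99) ✓
Supplier=M55: row 7 → {Price,Weight} = (N81, B99) ✓
The only Supplier value with inconsistent RHS is Supplier=M93.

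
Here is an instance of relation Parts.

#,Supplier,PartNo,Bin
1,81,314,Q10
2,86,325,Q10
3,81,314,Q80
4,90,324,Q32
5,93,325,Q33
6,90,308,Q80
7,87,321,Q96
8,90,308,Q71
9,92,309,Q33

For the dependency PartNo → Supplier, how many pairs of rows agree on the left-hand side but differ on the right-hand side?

PartNo=314: all 2 rows agree on Supplier — 0 pairs.
PartNo=325: violating pairs (2,5) — 1 pair.
PartNo=308: all 2 rows agree on Supplier — 0 pairs.

1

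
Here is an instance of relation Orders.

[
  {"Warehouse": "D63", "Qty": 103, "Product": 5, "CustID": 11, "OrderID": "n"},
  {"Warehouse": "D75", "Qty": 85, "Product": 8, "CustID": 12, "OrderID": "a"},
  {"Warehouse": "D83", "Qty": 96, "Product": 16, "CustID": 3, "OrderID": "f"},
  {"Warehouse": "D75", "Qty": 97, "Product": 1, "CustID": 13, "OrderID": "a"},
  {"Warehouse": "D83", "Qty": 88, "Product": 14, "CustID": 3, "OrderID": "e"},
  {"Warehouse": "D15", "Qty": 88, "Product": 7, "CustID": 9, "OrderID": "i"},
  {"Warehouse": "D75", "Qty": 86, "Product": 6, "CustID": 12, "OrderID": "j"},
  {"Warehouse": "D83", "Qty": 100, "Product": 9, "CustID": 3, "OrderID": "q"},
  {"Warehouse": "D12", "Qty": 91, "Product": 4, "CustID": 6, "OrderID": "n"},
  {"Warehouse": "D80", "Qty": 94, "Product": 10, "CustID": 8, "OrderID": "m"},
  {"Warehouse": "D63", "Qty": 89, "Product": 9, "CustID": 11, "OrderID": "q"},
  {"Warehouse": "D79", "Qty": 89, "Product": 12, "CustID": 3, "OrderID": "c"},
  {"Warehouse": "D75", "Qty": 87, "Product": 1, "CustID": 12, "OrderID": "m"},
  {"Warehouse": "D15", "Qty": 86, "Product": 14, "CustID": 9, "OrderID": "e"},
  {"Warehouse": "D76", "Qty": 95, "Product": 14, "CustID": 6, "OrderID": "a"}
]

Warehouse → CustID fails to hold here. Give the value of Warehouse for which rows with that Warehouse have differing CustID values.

D75

Warehouse=D63: 2 rows → CustID = 11, 11 ✓
Warehouse=D75: 4 rows → CustID takes values {12, 13} — violation
Warehouse=D83: 3 rows → CustID = 3, 3, 3 ✓
Warehouse=D15: 2 rows → CustID = 9, 9 ✓
Warehouse=D12: 1 row → CustID = 6 ✓
Warehouse=D80: 1 row → CustID = 8 ✓
Warehouse=D79: 1 row → CustID = 3 ✓
Warehouse=D76: 1 row → CustID = 6 ✓
The only Warehouse value with inconsistent CustID is Warehouse=D75.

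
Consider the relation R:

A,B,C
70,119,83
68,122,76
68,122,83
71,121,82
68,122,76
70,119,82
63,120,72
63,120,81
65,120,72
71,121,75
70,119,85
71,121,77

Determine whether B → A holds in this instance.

No

B=119: 3 rows → A = 70, 70, 70 ✓
B=122: 3 rows → A = 68, 68, 68 ✓
B=121: 3 rows → A = 71, 71, 71 ✓
B=120: 3 rows → A takes values {63, 65} — violation
Two rows agree on B but differ on A, so B → A does not hold.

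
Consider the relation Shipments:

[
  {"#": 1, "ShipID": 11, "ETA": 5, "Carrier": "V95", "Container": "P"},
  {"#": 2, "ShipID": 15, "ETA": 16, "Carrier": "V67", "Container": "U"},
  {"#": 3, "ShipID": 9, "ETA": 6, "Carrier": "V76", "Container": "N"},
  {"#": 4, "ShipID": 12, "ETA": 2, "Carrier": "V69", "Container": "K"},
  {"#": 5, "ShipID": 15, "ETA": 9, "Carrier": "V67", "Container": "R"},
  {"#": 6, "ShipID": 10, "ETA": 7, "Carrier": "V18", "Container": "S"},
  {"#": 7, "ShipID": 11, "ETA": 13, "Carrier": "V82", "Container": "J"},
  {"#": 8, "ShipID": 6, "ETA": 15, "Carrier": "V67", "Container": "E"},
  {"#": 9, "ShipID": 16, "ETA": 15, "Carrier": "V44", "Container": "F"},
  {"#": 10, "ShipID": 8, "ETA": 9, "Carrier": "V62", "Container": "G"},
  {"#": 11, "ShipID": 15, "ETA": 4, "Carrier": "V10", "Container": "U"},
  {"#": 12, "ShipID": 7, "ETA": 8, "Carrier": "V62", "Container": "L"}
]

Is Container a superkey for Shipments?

No

Rows 2 and 11 have the same Container value Container=U but are distinct tuples, so Container does not determine every attribute — not a superkey.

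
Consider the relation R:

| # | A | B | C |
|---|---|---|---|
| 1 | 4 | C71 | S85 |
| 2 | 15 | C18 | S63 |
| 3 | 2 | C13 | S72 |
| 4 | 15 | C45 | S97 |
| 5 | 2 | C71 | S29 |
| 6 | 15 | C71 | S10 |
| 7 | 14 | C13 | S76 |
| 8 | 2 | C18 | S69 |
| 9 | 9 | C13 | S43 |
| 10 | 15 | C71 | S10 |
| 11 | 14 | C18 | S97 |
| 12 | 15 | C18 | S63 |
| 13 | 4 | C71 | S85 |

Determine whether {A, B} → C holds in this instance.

(A=4, B=C71): rows 1, 13 → C = S85, S85 ✓
(A=15, B=C18): rows 2, 12 → C = S63, S63 ✓
(A=2, B=C13): row 3 → C = S72 ✓
(A=15, B=C45): row 4 → C = S97 ✓
(A=2, B=C71): row 5 → C = S29 ✓
(A=15, B=C71): rows 6, 10 → C = S10, S10 ✓
(A=14, B=C13): row 7 → C = S76 ✓
(A=2, B=C18): row 8 → C = S69 ✓
(A=9, B=C13): row 9 → C = S43 ✓
(A=14, B=C18): row 11 → C = S97 ✓
Every {A, B} value is associated with a single C value, so {A, B} → C holds.

Yes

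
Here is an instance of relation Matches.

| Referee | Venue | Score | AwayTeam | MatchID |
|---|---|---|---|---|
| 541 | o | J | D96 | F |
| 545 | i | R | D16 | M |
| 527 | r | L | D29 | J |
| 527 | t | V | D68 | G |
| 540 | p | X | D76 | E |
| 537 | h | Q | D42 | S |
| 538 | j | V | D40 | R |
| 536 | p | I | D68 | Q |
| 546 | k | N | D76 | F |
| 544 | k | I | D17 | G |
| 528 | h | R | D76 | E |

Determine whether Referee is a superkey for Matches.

Two distinct rows share Referee=527, so Referee does not determine every attribute — not a superkey.

No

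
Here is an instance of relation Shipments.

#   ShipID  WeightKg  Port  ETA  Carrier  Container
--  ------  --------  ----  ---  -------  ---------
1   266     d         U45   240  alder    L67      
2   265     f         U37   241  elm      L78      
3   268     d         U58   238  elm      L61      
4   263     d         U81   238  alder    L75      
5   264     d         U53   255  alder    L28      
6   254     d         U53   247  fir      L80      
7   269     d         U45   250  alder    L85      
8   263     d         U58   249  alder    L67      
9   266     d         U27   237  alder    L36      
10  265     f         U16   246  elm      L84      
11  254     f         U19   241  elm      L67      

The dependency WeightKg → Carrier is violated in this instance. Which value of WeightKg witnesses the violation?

WeightKg=d: rows 1, 3, 4, 5, 6, 7, 8, 9 → Carrier takes values {alder, elm, fir} — violation
WeightKg=f: rows 2, 10, 11 → Carrier = elm, elm, elm ✓
The only WeightKg value with inconsistent Carrier is WeightKg=d.

d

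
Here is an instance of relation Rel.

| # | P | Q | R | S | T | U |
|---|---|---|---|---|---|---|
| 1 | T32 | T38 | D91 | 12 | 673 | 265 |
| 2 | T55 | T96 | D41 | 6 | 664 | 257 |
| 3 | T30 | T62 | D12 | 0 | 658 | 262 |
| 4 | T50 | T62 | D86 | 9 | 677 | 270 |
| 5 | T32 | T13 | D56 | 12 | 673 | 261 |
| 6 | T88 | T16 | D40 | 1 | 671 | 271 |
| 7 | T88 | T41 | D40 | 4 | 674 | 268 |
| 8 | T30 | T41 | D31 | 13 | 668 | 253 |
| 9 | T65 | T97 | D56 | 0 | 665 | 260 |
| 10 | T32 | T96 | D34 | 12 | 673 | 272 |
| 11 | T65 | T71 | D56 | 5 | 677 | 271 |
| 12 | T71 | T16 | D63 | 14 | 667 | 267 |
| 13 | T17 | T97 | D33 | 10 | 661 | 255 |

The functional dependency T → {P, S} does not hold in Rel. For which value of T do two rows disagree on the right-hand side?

T=673: rows 1, 5, 10 → {P,S} = (T32, 12), (T32, 12), (T32, 12) ✓
T=664: row 2 → {P,S} = (T55, 6) ✓
T=658: row 3 → {P,S} = (T30, 0) ✓
T=677: rows 4, 11 → {P,S} takes values {(T50, 9), (T65, 5)} — violation
T=671: row 6 → {P,S} = (T88, 1) ✓
T=674: row 7 → {P,S} = (T88, 4) ✓
T=668: row 8 → {P,S} = (T30, 13) ✓
T=665: row 9 → {P,S} = (T65, 0) ✓
T=667: row 12 → {P,S} = (T71, 14) ✓
T=661: row 13 → {P,S} = (T17, 10) ✓
The only T value with inconsistent RHS is T=677.

677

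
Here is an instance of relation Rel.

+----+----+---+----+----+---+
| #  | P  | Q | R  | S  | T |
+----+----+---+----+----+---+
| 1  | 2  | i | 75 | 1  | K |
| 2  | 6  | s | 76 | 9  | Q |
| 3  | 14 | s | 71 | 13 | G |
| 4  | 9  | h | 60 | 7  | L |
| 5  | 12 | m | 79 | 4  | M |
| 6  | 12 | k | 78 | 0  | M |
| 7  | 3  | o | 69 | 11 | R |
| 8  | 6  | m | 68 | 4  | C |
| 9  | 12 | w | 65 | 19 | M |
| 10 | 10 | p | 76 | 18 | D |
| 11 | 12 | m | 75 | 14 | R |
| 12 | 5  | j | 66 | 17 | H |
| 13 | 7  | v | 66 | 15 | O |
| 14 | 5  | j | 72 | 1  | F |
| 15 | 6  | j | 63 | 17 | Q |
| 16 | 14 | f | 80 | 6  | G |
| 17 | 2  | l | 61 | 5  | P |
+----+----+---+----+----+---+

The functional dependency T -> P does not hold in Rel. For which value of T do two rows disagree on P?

R

T=K: row 1 → P = 2 ✓
T=Q: rows 2, 15 → P = 6, 6 ✓
T=G: rows 3, 16 → P = 14, 14 ✓
T=L: row 4 → P = 9 ✓
T=M: rows 5, 6, 9 → P = 12, 12, 12 ✓
T=R: rows 7, 11 → P takes values {3, 12} — violation
T=C: row 8 → P = 6 ✓
T=D: row 10 → P = 10 ✓
T=H: row 12 → P = 5 ✓
T=O: row 13 → P = 7 ✓
T=F: row 14 → P = 5 ✓
T=P: row 17 → P = 2 ✓
The only T value with inconsistent P is T=R.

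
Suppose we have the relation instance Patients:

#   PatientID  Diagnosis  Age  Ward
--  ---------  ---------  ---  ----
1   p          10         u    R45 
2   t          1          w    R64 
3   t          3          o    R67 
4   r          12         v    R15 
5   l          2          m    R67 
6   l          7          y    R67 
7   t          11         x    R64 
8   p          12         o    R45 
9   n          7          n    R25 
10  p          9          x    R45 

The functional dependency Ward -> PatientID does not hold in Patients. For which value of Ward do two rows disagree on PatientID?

Ward=R45: rows 1, 8, 10 → PatientID = p, p, p ✓
Ward=R64: rows 2, 7 → PatientID = t, t ✓
Ward=R67: rows 3, 5, 6 → PatientID takes values {t, l} — violation
Ward=R15: row 4 → PatientID = r ✓
Ward=R25: row 9 → PatientID = n ✓
The only Ward value with inconsistent PatientID is Ward=R67.

R67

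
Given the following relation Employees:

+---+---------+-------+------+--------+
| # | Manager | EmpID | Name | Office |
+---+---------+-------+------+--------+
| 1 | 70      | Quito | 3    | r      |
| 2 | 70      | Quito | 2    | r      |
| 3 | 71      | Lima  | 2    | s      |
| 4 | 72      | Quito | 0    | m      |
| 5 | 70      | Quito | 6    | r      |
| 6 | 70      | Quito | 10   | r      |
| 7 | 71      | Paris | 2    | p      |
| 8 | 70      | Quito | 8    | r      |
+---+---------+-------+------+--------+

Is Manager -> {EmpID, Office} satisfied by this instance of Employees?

Manager=70: rows 1, 2, 5, 6, 8 → {EmpID,Office} = (Quito, r), (Quito, r), (Quito, r), (Quito, r), (Quito, r) ✓
Manager=71: rows 3, 7 → {EmpID,Office} takes values {(Lima, s), (Paris, p)} — violation
Manager=72: row 4 → {EmpID,Office} = (Quito, m) ✓
Two rows agree on Manager but differ on {EmpID, Office}, so Manager -> {EmpID, Office} does not hold.

No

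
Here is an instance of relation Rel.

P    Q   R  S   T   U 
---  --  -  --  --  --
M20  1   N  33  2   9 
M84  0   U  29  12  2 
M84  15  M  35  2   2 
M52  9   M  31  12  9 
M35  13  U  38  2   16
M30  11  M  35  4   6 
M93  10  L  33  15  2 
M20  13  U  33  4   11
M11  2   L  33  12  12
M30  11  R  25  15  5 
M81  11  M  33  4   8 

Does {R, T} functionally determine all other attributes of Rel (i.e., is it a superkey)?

Two distinct rows share (R=M, T=4), so {R, T} does not determine every attribute — not a superkey.

No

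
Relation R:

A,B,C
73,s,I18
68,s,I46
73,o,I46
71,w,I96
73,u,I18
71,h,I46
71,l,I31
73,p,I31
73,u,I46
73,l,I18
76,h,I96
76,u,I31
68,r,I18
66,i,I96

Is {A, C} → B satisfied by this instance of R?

No

(A=73, C=I18): 3 rows → B takes values {s, u, l} — violation
(A=68, C=I46): 1 row → B = s ✓
(A=73, C=I46): 2 rows → B takes values {o, u} — violation
(A=71, C=I96): 1 row → B = w ✓
(A=71, C=I46): 1 row → B = h ✓
(A=71, C=I31): 1 row → B = l ✓
(A=73, C=I31): 1 row → B = p ✓
(A=76, C=I96): 1 row → B = h ✓
(A=76, C=I31): 1 row → B = u ✓
(A=68, C=I18): 1 row → B = r ✓
(A=66, C=I96): 1 row → B = i ✓
Two rows agree on {A, C} but differ on B, so {A, C} → B does not hold.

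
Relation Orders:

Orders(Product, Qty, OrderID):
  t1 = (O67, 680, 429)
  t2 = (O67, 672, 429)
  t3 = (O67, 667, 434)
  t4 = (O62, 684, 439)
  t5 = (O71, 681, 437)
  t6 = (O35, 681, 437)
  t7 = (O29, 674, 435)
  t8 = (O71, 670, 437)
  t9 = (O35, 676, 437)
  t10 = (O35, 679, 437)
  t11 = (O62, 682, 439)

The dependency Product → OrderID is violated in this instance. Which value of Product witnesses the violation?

O67

Product=O67: rows 1, 2, 3 → OrderID takes values {429, 434} — violation
Product=O62: rows 4, 11 → OrderID = 439, 439 ✓
Product=O71: rows 5, 8 → OrderID = 437, 437 ✓
Product=O35: rows 6, 9, 10 → OrderID = 437, 437, 437 ✓
Product=O29: row 7 → OrderID = 435 ✓
The only Product value with inconsistent OrderID is Product=O67.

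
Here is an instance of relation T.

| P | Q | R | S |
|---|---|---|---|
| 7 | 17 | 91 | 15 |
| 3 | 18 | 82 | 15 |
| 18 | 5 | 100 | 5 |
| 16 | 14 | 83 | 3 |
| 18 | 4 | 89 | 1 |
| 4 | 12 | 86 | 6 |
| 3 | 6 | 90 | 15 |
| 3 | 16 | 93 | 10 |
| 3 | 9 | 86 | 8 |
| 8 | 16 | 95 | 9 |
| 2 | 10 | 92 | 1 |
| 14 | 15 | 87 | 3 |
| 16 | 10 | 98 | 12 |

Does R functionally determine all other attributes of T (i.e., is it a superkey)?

Two distinct rows share R=86, so R does not determine every attribute — not a superkey.

No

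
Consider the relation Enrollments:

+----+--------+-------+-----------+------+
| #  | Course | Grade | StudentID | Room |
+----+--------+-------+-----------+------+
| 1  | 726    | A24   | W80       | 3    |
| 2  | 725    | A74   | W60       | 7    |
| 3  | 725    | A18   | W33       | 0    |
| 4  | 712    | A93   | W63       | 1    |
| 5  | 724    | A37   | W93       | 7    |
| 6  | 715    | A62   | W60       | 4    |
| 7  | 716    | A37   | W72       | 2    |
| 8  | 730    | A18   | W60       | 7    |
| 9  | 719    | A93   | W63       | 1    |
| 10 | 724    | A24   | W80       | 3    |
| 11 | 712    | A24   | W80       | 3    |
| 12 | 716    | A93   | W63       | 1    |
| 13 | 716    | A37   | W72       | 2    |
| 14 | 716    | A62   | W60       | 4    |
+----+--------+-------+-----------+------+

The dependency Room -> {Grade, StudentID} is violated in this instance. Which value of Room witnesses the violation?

Room=3: rows 1, 10, 11 → {Grade,StudentID} = (A24, W80), (A24, W80), (A24, W80) ✓
Room=7: rows 2, 5, 8 → {Grade,StudentID} takes values {(A74, W60), (A37, W93), (A18, W60)} — violation
Room=0: row 3 → {Grade,StudentID} = (A18, W33) ✓
Room=1: rows 4, 9, 12 → {Grade,StudentID} = (A93, W63), (A93, W63), (A93, W63) ✓
Room=4: rows 6, 14 → {Grade,StudentID} = (A62, W60), (A62, W60) ✓
Room=2: rows 7, 13 → {Grade,StudentID} = (A37, W72), (A37, W72) ✓
The only Room value with inconsistent RHS is Room=7.

7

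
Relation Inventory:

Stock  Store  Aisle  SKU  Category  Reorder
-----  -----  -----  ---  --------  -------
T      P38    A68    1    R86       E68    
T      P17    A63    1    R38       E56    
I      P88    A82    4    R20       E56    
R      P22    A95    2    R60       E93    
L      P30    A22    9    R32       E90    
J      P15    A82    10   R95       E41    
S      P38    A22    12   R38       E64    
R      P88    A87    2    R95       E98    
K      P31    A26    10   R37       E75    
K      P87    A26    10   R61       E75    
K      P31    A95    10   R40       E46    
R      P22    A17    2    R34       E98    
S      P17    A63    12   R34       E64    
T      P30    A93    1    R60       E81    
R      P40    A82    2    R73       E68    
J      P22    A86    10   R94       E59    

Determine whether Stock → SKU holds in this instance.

Stock=T: 3 rows → SKU = 1, 1, 1 ✓
Stock=I: 1 row → SKU = 4 ✓
Stock=R: 4 rows → SKU = 2, 2, 2, 2 ✓
Stock=L: 1 row → SKU = 9 ✓
Stock=J: 2 rows → SKU = 10, 10 ✓
Stock=S: 2 rows → SKU = 12, 12 ✓
Stock=K: 3 rows → SKU = 10, 10, 10 ✓
Every Stock value is associated with a single SKU value, so Stock → SKU holds.

Yes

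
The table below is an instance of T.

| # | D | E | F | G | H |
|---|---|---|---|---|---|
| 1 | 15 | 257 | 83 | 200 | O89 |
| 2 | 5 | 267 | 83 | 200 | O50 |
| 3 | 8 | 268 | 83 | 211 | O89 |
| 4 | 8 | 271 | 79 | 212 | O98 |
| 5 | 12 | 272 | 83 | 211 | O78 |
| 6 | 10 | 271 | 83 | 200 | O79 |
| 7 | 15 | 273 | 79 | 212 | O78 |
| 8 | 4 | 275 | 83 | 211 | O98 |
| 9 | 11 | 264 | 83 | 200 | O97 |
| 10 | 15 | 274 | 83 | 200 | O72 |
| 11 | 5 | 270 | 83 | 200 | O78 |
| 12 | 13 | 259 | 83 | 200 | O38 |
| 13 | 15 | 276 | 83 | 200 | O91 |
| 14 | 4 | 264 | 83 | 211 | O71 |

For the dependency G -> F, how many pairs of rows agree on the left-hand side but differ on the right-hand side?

G=200: all 8 rows agree on F — 0 pairs.
G=211: all 4 rows agree on F — 0 pairs.
G=212: all 2 rows agree on F — 0 pairs.

0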